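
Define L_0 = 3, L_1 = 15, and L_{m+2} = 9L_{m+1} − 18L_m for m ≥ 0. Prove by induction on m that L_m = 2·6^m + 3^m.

Base cases: L_0 = 3 and 2·6^0 + 3^0 = 3; L_1 = 15 and 2·6^1 + 3^1 = 15.
Assume L_j = 2·6^j + 3^j for all 0 ≤ j ≤ r, where r ≥ 1.
Then L_{r+1} = 9L_r − 18L_{r−1} = 9·(2·6^r + 3^r) − 18·(2·6^{r−1} + 3^{r−1}) = 2·(9·6 − 18)6^{r−1} + (9·3 − 18)3^{r−1} = 72·6^{r−1} + 9·3^{r−1} = 2·6^{r+1} + 3^{r+1}.
Hence L_m = 2·6^m + 3^m for every m ≥ 0, by strong induction.

L_m = 2·6^m + 3^m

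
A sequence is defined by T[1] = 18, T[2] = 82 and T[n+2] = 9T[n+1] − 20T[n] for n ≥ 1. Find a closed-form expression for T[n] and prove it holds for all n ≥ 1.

Claim: T[n] = 2·5^n + 2·4^n.

Base cases: T[1] = 18 and 2·5^1 + 2·4^1 = 18; T[2] = 82 and 2·5^2 + 2·4^2 = 82.
Assume T[j] = 2·5^j + 2·4^j for all 1 ≤ j ≤ m, where m ≥ 2.
Then T[m+1] = 9T[m] − 20T[m−1] = 9·(2·5^m + 2·4^m) − 20·(2·5^{m−1} + 2·4^{m−1}) = 2·(9·5 − 20)5^{m−1} + 2·(9·4 − 20)4^{m−1} = 50·5^{m−1} + 32·4^{m−1} = 2·5^{m+1} + 2·4^{m+1}.
This completes the inductive step, so T[n] = 2·5^n + 2·4^n for all n ≥ 1.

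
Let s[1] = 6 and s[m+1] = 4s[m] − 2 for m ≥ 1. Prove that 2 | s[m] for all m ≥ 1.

Base case: s[1] = 6 = 2·3, so 2 | s[1].
Assume 2 | s[j], so s[j] = 2t for some integer t.
Then s[j+1] = 4s[j] − 2 = 4·(2t) − 2 = 2(4t − 1), so 2 | s[j+1].
This completes the inductive step, so 2 | s[m] for all m ≥ 1.

2 | s[m]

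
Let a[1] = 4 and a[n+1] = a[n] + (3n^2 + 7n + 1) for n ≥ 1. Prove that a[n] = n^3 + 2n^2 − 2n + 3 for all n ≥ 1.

Base case: a[1] = 4, and 1^3 + 2·1^2 − 2·1 + 3 = 4.
Assume a[j] = j^3 + 2j^2 − 2j + 3.
Then a[j+1] = a[j] + (3j^2 + 7j + 1) = (j^3 + 2j^2 − 2j + 3) + (3j^2 + 7j + 1) = j^3 + 5j^2 + 5j + 4,
and (j+1)^3 + 2·(j+1)^2 − 2·(j+1) + 3 = j^3 + 5j^2 + 5j + 4.
This completes the inductive step, so a[n] = n^3 + 2n^2 − 2n + 3 for all n ≥ 1.

a[n] = n^3 + 2n^2 − 2n + 3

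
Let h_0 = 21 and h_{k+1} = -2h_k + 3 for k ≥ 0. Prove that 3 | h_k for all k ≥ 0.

Base case: h_0 = 21 = 3·7, so 3 | h_0.
Assume 3 | h_j, so h_j = 3t for some integer t.
Then h_{j+1} = -2h_j + 3 = -2·(3t) + 3 = 3(-2t + 1), so 3 | h_{j+1}.
Hence 3 | h_k for every k ≥ 0, by induction.

3 | h_k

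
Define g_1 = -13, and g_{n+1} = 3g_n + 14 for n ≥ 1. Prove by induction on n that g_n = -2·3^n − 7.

Base case: g_1 = -13, and -2·3^1 − 7 = -6 − 7 = -13.
Assume g_r = -2·3^r − 7 for some r ≥ 1.
Then g_{r+1} = 3g_r + 14 = 3·(-2·3^r − 7) + 14 = -6·3^r − 21 + 14 = -2·3^{r+1} − 7.
This completes the inductive step, so g_n = -2·3^n − 7 for all n ≥ 1.

g_n = -2·3^n − 7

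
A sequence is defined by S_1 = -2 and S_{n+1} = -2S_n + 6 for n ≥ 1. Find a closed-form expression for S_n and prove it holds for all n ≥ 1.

Claim: S_n = 2·(-2)^n + 2.

Base case: S_1 = -2, and 2·(-2)^1 + 2 = -4 + 2 = -2.
Assume S_m = 2·(-2)^m + 2 for some m ≥ 1.
Then S_{m+1} = -2S_m + 6 = -2·(2·(-2)^m + 2) + 6 = -4·(-2)^m − 4 + 6 = 2·(-2)^{m+1} + 2.
So the formula holds for m+1, and by induction S_n = 2·(-2)^n + 2 for all n ≥ 1.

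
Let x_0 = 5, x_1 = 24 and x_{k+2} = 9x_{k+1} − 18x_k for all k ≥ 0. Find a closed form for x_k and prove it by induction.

Claim: x_k = 3·6^k + 2·3^k.

Base cases: x_0 = 5 and 3·6^0 + 2·3^0 = 5; x_1 = 24 and 3·6^1 + 2·3^1 = 24.
Assume x_i = 3·6^i + 2·3^i for all 0 ≤ i ≤ j, where j ≥ 1.
Then x_{j+1} = 9x_j − 18x_{j−1} = 9·(3·6^j + 2·3^j) − 18·(3·6^{j−1} + 2·3^{j−1}) = 3·(9·6 − 18)6^{j−1} + 2·(9·3 − 18)3^{j−1} = 108·6^{j−1} + 18·3^{j−1} = 3·6^{j+1} + 2·3^{j+1}.
This completes the inductive step, so x_k = 3·6^k + 2·3^k for all k ≥ 0.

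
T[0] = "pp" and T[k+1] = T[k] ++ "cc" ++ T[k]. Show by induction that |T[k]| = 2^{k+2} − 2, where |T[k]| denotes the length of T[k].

Base case: |T[0]| = 2, and 2^{0+2} − 2 = 2.
Assume |T[r]| = 2^{r+2} − 2.
Then |T[r+1]| = |T[r]| + 2 + |T[r]| = 2|T[r]| + 2 = 2(2^{r+2} − 2) + 2 = 2^{r+3} − 4 + 2 = 2^{r+3} − 2.
So the formula holds for r+1, and by induction |T[k]| = 2^{k+2} − 2 for all k ≥ 0.

|T[k]| = 2^{k+2} − 2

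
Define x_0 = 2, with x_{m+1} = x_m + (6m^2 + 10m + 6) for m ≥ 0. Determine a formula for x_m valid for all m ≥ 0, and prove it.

Claim: x_m = 2m^3 + 2m^2 + 2m + 2.

Base case: x_0 = 2, and 2·0^3 + 2·0^2 + 2·0 + 2 = 2.
Assume x_r = 2r^3 + 2r^2 + 2r + 2.
Then x_{r+1} = x_r + (6r^2 + 10r + 6) = (2r^3 + 2r^2 + 2r + 2) + (6r^2 + 10r + 6) = 2r^3 + 8r^2 + 12r + 8,
and 2·(r+1)^3 + 2·(r+1)^2 + 2·(r+1) + 2 = 2r^3 + 8r^2 + 12r + 8.
Hence x_m = 2m^3 + 2m^2 + 2m + 2 for every m ≥ 0, by induction.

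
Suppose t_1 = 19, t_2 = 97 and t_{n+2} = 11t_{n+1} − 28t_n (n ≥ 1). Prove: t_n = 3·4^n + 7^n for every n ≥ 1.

Base cases: t_1 = 19 and 3·4^1 + 7^1 = 19; t_2 = 97 and 3·4^2 + 7^2 = 97.
Assume t_j = 3·4^j + 7^j for all 1 ≤ j ≤ r, where r ≥ 2.
Then t_{r+1} = 11t_r − 28t_{r−1} = 11·(3·4^r + 7^r) − 28·(3·4^{r−1} + 7^{r−1}) = 3·(11·4 − 28)4^{r−1} + (11·7 − 28)7^{r−1} = 48·4^{r−1} + 49·7^{r−1} = 3·4^{r+1} + 7^{r+1}.
By strong induction, t_n = 3·4^n + 7^n for all n ≥ 1.

t_n = 3·4^n + 7^n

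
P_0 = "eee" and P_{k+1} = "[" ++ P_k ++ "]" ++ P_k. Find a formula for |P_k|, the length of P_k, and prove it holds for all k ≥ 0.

Claim: |P_k| = 5·2^k − 2.

Base case: |P_0| = 3, and 5·2^0 − 2 = 3.
Assume |P_m| = 5·2^m − 2.
Then |P_{m+1}| = 1 + |P_m| + 1 + |P_m| = 2|P_m| + 2 = 2(5·2^m − 2) + 2 = 5·2^{m+1} − 4 + 2 = 5·2^{m+1} − 2.
This completes the inductive step, so |P_k| = 5·2^k − 2 for all k ≥ 0.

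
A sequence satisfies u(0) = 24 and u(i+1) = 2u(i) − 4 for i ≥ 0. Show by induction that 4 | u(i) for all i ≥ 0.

Base case: u(0) = 24 = 4·6, so 4 | u(0).
Assume 4 | u(m), so u(m) = 4t for some integer t.
Then u(m+1) = 2u(m) − 4 = 2·(4t) − 4 = 4(2t − 1), so 4 | u(m+1).
So the property holds for m+1, and by induction 4 | u(i) for all i ≥ 0.

4 | u(i)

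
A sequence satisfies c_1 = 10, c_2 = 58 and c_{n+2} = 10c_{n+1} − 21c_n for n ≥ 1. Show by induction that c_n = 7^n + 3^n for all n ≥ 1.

Base cases: c_1 = 10 and 7^1 + 3^1 = 10; c_2 = 58 and 7^2 + 3^2 = 58.
Assume c_j = 7^j + 3^j for all 1 ≤ j ≤ m, where m ≥ 2.
Then c_{m+1} = 10c_m − 21c_{m−1} = 10·(7^m + 3^m) − 21·(7^{m−1} + 3^{m−1}) = (10·7 − 21)7^{m−1} + (10·3 − 21)3^{m−1} = 49·7^{m−1} + 9·3^{m−1} = 7^{m+1} + 3^{m+1}.
This completes the inductive step, so c_n = 7^n + 3^n for all n ≥ 1.

c_n = 7^n + 3^n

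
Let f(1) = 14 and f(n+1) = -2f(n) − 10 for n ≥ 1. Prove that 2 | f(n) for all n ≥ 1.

Base case: f(1) = 14 = 2·7, so 2 | f(1).
Assume 2 | f(j), so f(j) = 2t for some integer t.
Then f(j+1) = -2f(j) − 10 = -2·(2t) − 10 = 2(-2t − 5), so 2 | f(j+1).
This completes the inductive step, so 2 | f(n) for all n ≥ 1.

2 | f(n)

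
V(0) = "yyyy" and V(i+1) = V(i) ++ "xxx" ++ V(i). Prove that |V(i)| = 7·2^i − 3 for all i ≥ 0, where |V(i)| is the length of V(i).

Base case: |V(0)| = 4, and 7·2^0 − 3 = 4.
Assume |V(r)| = 7·2^r − 3.
Then |V(r+1)| = |V(r)| + 3 + |V(r)| = 2|V(r)| + 3 = 2(7·2^r − 3) + 3 = 7·2^{r+1} − 6 + 3 = 7·2^{r+1} − 3.
So the formula holds for r+1, and by induction |V(i)| = 7·2^i − 3 for all i ≥ 0.

|V(i)| = 7·2^i − 3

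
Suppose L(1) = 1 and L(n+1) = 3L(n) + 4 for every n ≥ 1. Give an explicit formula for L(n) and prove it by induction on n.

Claim: L(n) = 3^n − 2.

Base case: L(1) = 1, and 3^1 − 2 = 3 − 2 = 1.
Assume L(j) = 3^j − 2 for some j ≥ 1.
Then L(j+1) = 3L(j) + 4 = 3·(3^j − 2) + 4 = 3^{j+1} − 6 + 4 = 3^{j+1} − 2.
So the formula holds for j+1, and by induction L(n) = 3^n − 2 for all n ≥ 1.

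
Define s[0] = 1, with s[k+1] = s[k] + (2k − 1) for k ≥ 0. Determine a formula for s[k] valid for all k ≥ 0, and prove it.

Claim: s[k] = k^2 − 2k + 1.

Base case: s[0] = 1, and 0^2 − 2·0 + 1 = 1.
Assume s[j] = j^2 − 2j + 1.
Then s[j+1] = s[j] + (2j − 1) = (j^2 − 2j + 1) + (2j − 1) = j^2,
and (j+1)^2 − 2·(j+1) + 1 = j^2.
This completes the inductive step, so s[k] = k^2 − 2k + 1 for all k ≥ 0.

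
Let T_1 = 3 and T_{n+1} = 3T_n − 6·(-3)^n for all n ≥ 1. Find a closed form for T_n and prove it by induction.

Claim: T_n = 2·3^n + (-3)^n.

Base case: T_1 = 3, and 2·3^1 + (-3)^1 = 6 − 3 = 3.
Assume T_k = 2·3^k + (-3)^k for some k ≥ 1.
Then T_{k+1} = 3T_k − 6·(-3)^k = 3·(2·3^k + (-3)^k) − 6·(-3)^k = 2·3^{k+1} + 3·(-3)^k − 6·(-3)^k = 2·3^{k+1} − 3·(-3)^k = 2·3^{k+1} + (-3)^{k+1}.
This completes the inductive step, so T_n = 2·3^n + (-3)^n for all n ≥ 1.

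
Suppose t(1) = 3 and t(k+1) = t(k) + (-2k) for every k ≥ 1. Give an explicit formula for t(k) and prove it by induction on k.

Claim: t(k) = -k^2 + k + 3.

Base case: t(1) = 3, and -1^2 + 1 + 3 = 3.
Assume t(j) = -j^2 + j + 3.
Then t(j+1) = t(j) + (-2j) = (-j^2 + j + 3) + (-2j) = -j^2 − j + 3,
and -(j+1)^2 + (j+1) + 3 = -j^2 − j + 3.
Hence t(k) = -k^2 + k + 3 for every k ≥ 1, by induction.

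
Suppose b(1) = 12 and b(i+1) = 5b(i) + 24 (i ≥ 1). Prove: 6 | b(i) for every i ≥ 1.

Base case: b(1) = 12 = 6·2, so 6 | b(1).
Assume 6 | b(j), so b(j) = 6t for some integer t.
Then b(j+1) = 5b(j) + 24 = 5·(6t) + 24 = 6(5t + 4), so 6 | b(j+1).
Hence 6 | b(i) for every i ≥ 1, by induction.

6 | b(i)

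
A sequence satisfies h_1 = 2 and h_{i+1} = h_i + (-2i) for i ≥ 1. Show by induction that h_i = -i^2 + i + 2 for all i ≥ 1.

Base case: h_1 = 2, and -1^2 + 1 + 2 = 2.
Assume h_j = -j^2 + j + 2.
Then h_{j+1} = h_j + (-2j) = (-j^2 + j + 2) + (-2j) = -j^2 − j + 2,
and -(j+1)^2 + (j+1) + 2 = -j^2 − j + 2.
By induction, h_i = -i^2 + i + 2 for all i ≥ 1.

h_i = -i^2 + i + 2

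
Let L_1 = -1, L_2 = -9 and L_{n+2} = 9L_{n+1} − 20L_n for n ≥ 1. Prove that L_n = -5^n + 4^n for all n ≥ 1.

Base cases: L_1 = -1 and -5^1 + 4^1 = -1; L_2 = -9 and -5^2 + 4^2 = -9.
Assume L_j = -5^j + 4^j for all 1 ≤ j ≤ r, where r ≥ 2.
Then L_{r+1} = 9L_r − 20L_{r−1} = 9·(-5^r + 4^r) − 20·(-5^{r−1} + 4^{r−1}) = -(9·5 − 20)5^{r−1} + (9·4 − 20)4^{r−1} = -25·5^{r−1} + 16·4^{r−1} = -5^{r+1} + 4^{r+1}.
By strong induction, L_n = -5^n + 4^n for all n ≥ 1.

L_n = -5^n + 4^n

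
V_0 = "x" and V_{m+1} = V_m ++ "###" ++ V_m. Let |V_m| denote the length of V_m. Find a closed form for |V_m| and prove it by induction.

Claim: |V_m| = 2^{m+2} − 3.

Base case: |V_0| = 1, and 2^{0+2} − 3 = 1.
Assume |V_r| = 2^{r+2} − 3.
Then |V_{r+1}| = |V_r| + 3 + |V_r| = 2|V_r| + 3 = 2(2^{r+2} − 3) + 3 = 2^{r+3} − 6 + 3 = 2^{r+3} − 3.
This completes the inductive step, so |V_m| = 2^{m+2} − 3 for all m ≥ 0.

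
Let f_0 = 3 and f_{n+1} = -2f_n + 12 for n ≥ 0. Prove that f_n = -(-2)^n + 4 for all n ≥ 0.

Base case: f_0 = 3, and -(-2)^0 + 4 = -1 + 4 = 3.
Assume f_m = -(-2)^m + 4 for some m ≥ 0.
Then f_{m+1} = -2f_m + 12 = -2·(-(-2)^m + 4) + 12 = 2·(-2)^m − 8 + 12 = -(-2)^{m+1} + 4.
So the formula holds for m+1, and by induction f_n = -(-2)^n + 4 for all n ≥ 0.

f_n = -(-2)^n + 4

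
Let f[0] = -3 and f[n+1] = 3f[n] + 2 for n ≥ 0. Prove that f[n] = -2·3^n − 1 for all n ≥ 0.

Base case: f[0] = -3, and -2·3^0 − 1 = -2 − 1 = -3.
Assume f[m] = -2·3^m − 1 for some m ≥ 0.
Then f[m+1] = 3f[m] + 2 = 3·(-2·3^m − 1) + 2 = -6·3^m − 3 + 2 = -2·3^{m+1} − 1.
Hence f[n] = -2·3^n − 1 for every n ≥ 0, by induction.

f[n] = -2·3^n − 1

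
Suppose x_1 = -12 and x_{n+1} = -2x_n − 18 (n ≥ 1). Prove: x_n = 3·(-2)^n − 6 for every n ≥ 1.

Base case: x_1 = -12, and 3·(-2)^1 − 6 = -6 − 6 = -12.
Assume x_j = 3·(-2)^j − 6 for some j ≥ 1.
Then x_{j+1} = -2x_j − 18 = -2·(3·(-2)^j − 6) − 18 = -6·(-2)^j + 12 − 18 = 3·(-2)^{j+1} − 6.
This completes the inductive step, so x_n = 3·(-2)^n − 6 for all n ≥ 1.

x_n = 3·(-2)^n − 6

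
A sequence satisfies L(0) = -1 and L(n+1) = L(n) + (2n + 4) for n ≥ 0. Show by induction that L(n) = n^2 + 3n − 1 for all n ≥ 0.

Base case: L(0) = -1, and 0^2 + 3·0 − 1 = -1.
Assume L(m) = m^2 + 3m − 1.
Then L(m+1) = L(m) + (2m + 4) = (m^2 + 3m − 1) + (2m + 4) = m^2 + 5m + 3,
and (m+1)^2 + 3·(m+1) − 1 = m^2 + 5m + 3.
Hence L(n) = n^2 + 3n − 1 for every n ≥ 0, by induction.

L(n) = n^2 + 3n − 1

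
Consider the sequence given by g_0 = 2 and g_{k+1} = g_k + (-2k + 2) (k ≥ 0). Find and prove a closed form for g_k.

Claim: g_k = -k^2 + 3k + 2.

Base case: g_0 = 2, and -0^2 + 3·0 + 2 = 2.
Assume g_m = -m^2 + 3m + 2.
Then g_{m+1} = g_m + (-2m + 2) = (-m^2 + 3m + 2) + (-2m + 2) = -m^2 + m + 4,
and -(m+1)^2 + 3·(m+1) + 2 = -m^2 + m + 4.
This completes the inductive step, so g_k = -k^2 + 3k + 2 for all k ≥ 0.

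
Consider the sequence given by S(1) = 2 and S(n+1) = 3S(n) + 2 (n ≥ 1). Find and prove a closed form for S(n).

Claim: S(n) = 3^n − 1.

Base case: S(1) = 2, and 3^1 − 1 = 3 − 1 = 2.
Assume S(m) = 3^m − 1 for some m ≥ 1.
Then S(m+1) = 3S(m) + 2 = 3·(3^m − 1) + 2 = 3^{m+1} − 3 + 2 = 3^{m+1} − 1.
This completes the inductive step, so S(n) = 3^n − 1 for all n ≥ 1.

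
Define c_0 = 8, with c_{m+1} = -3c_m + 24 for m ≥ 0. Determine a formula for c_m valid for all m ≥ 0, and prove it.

Claim: c_m = 2·(-3)^m + 6.

Base case: c_0 = 8, and 2·(-3)^0 + 6 = 2 + 6 = 8.
Assume c_r = 2·(-3)^r + 6 for some r ≥ 0.
Then c_{r+1} = -3c_r + 24 = -3·(2·(-3)^r + 6) + 24 = -6·(-3)^r − 18 + 24 = 2·(-3)^{r+1} + 6.
So the formula holds for r+1, and by induction c_m = 2·(-3)^m + 6 for all m ≥ 0.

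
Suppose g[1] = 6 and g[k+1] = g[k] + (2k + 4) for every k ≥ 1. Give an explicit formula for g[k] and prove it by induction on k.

Claim: g[k] = k^2 + 3k + 2.

Base case: g[1] = 6, and 1^2 + 3·1 + 2 = 6.
Assume g[j] = j^2 + 3j + 2.
Then g[j+1] = g[j] + (2j + 4) = (j^2 + 3j + 2) + (2j + 4) = j^2 + 5j + 6,
and (j+1)^2 + 3·(j+1) + 2 = j^2 + 5j + 6.
Hence g[k] = k^2 + 3k + 2 for every k ≥ 1, by induction.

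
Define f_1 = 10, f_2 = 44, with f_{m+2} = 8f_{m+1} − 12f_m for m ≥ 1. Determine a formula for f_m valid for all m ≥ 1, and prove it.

Claim: f_m = 2·2^m + 6^m.

Base cases: f_1 = 10 and 2·2^1 + 6^1 = 10; f_2 = 44 and 2·2^2 + 6^2 = 44.
Assume f_i = 2·2^i + 6^i for all 1 ≤ i ≤ j, where j ≥ 2.
Then f_{j+1} = 8f_j − 12f_{j−1} = 8·(2·2^j + 6^j) − 12·(2·2^{j−1} + 6^{j−1}) = 2·(8·2 − 12)2^{j−1} + (8·6 − 12)6^{j−1} = 8·2^{j−1} + 36·6^{j−1} = 2·2^{j+1} + 6^{j+1}.
This completes the inductive step, so f_m = 2·2^m + 6^m for all m ≥ 1.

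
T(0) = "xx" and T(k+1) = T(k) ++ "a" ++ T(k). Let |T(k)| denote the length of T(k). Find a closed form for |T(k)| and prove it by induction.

Claim: |T(k)| = 3·2^k − 1.

Base case: |T(0)| = 2, and 3·2^0 − 1 = 2.
Assume |T(m)| = 3·2^m − 1.
Then |T(m+1)| = |T(m)| + 1 + |T(m)| = 2|T(m)| + 1 = 2(3·2^m − 1) + 1 = 3·2^{m+1} − 2 + 1 = 3·2^{m+1} − 1.
Hence |T(k)| = 3·2^k − 1 for every k ≥ 0, by induction.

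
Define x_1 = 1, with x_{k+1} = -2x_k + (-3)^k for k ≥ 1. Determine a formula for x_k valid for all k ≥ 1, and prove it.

Claim: x_k = (-2)^k − (-3)^k.

Base case: x_1 = 1, and (-2)^1 − (-3)^1 = -2 + 3 = 1.
Assume x_j = (-2)^j − (-3)^j for some j ≥ 1.
Then x_{j+1} = -2x_j + (-3)^j = -2·((-2)^j − (-3)^j) + (-3)^j = (-2)^{j+1} + 2·(-3)^j + (-3)^j = (-2)^{j+1} + 3·(-3)^j = (-2)^{j+1} − (-3)^{j+1}.
By induction, x_k = (-2)^k − (-3)^k for all k ≥ 1.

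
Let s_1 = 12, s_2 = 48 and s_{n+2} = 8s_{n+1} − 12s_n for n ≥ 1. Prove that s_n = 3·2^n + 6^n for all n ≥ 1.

Base cases: s_1 = 12 and 3·2^1 + 6^1 = 12; s_2 = 48 and 3·2^2 + 6^2 = 48.
Assume s_j = 3·2^j + 6^j for all 1 ≤ j ≤ m, where m ≥ 2.
Then s_{m+1} = 8s_m − 12s_{m−1} = 8·(3·2^m + 6^m) − 12·(3·2^{m−1} + 6^{m−1}) = 3·(8·2 − 12)2^{m−1} + (8·6 − 12)6^{m−1} = 12·2^{m−1} + 36·6^{m−1} = 3·2^{m+1} + 6^{m+1}.
So the formula holds for m+1, and by strong induction s_n = 3·2^n + 6^n for all n ≥ 1.

s_n = 3·2^n + 6^n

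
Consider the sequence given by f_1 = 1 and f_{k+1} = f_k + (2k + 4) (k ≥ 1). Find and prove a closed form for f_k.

Claim: f_k = k^2 + 3k − 3.

Base case: f_1 = 1, and 1^2 + 3·1 − 3 = 1.
Assume f_m = m^2 + 3m − 3.
Then f_{m+1} = f_m + (2m + 4) = (m^2 + 3m − 3) + (2m + 4) = m^2 + 5m + 1,
and (m+1)^2 + 3·(m+1) − 3 = m^2 + 5m + 1.
This completes the inductive step, so f_k = k^2 + 3k − 3 for all k ≥ 1.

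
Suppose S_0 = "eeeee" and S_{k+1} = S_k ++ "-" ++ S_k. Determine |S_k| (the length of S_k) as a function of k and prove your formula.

Claim: |S_k| = 6·2^k − 1.

Base case: |S_0| = 5, and 6·2^0 − 1 = 5.
Assume |S_r| = 6·2^r − 1.
Then |S_{r+1}| = |S_r| + 1 + |S_r| = 2|S_r| + 1 = 2(6·2^r − 1) + 1 = 6·2^{r+1} − 2 + 1 = 6·2^{r+1} − 1.
Hence |S_k| = 6·2^k − 1 for every k ≥ 0, by induction.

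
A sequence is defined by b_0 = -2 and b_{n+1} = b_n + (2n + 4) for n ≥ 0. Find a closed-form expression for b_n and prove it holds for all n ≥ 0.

Claim: b_n = n^2 + 3n − 2.

Base case: b_0 = -2, and 0^2 + 3·0 − 2 = -2.
Assume b_r = r^2 + 3r − 2.
Then b_{r+1} = b_r + (2r + 4) = (r^2 + 3r − 2) + (2r + 4) = r^2 + 5r + 2,
and (r+1)^2 + 3·(r+1) − 2 = r^2 + 5r + 2.
By induction, b_n = n^2 + 3n − 2 for all n ≥ 0.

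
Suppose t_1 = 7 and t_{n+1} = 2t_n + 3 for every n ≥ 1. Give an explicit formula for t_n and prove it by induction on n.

Claim: t_n = 5·2^n − 3.

Base case: t_1 = 7, and 5·2^1 − 3 = 10 − 3 = 7.
Assume t_m = 5·2^m − 3 for some m ≥ 1.
Then t_{m+1} = 2t_m + 3 = 2·(5·2^m − 3) + 3 = 10·2^m − 6 + 3 = 5·2^{m+1} − 3.
By induction, t_n = 5·2^n − 3 for all n ≥ 1.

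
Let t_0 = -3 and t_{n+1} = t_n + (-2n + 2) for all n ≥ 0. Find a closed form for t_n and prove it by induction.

Claim: t_n = -n^2 + 3n − 3.

Base case: t_0 = -3, and -0^2 + 3·0 − 3 = -3.
Assume t_j = -j^2 + 3j − 3.
Then t_{j+1} = t_j + (-2j + 2) = (-j^2 + 3j − 3) + (-2j + 2) = -j^2 + j − 1,
and -(j+1)^2 + 3·(j+1) − 3 = -j^2 + j − 1.
Hence t_n = -n^2 + 3n − 3 for every n ≥ 0, by induction.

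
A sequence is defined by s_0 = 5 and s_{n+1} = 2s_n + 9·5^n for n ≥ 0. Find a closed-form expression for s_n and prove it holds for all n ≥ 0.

Claim: s_n = 2·2^n + 3·5^n.

Base case: s_0 = 5, and 2·2^0 + 3·5^0 = 2 + 3 = 5.
Assume s_r = 2·2^r + 3·5^r for some r ≥ 0.
Then s_{r+1} = 2s_r + 9·5^r = 2·(2·2^r + 3·5^r) + 9·5^r = 2·2^{r+1} + 6·5^r + 9·5^r = 2·2^{r+1} + 15·5^r = 2·2^{r+1} + 3·5^{r+1}.
Hence s_n = 2·2^n + 3·5^n for every n ≥ 0, by induction.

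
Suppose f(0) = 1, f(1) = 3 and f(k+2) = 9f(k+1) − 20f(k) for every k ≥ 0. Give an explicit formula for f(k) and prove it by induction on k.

Claim: f(k) = -5^k + 2·4^k.

Base cases: f(0) = 1 and -5^0 + 2·4^0 = 1; f(1) = 3 and -5^1 + 2·4^1 = 3.
Assume f(j) = -5^j + 2·4^j for all 0 ≤ j ≤ r, where r ≥ 1.
Then f(r+1) = 9f(r) − 20f(r−1) = 9·(-5^r + 2·4^r) − 20·(-5^{r−1} + 2·4^{r−1}) = -(9·5 − 20)5^{r−1} + 2·(9·4 − 20)4^{r−1} = -25·5^{r−1} + 32·4^{r−1} = -5^{r+1} + 2·4^{r+1}.
By strong induction, f(k) = -5^k + 2·4^k for all k ≥ 0.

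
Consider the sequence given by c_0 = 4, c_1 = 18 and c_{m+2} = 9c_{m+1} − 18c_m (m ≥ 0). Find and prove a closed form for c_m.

Claim: c_m = 2·6^m + 2·3^m.

Base cases: c_0 = 4 and 2·6^0 + 2·3^0 = 4; c_1 = 18 and 2·6^1 + 2·3^1 = 18.
Assume c_j = 2·6^j + 2·3^j for all 0 ≤ j ≤ r, where r ≥ 1.
Then c_{r+1} = 9c_r − 18c_{r−1} = 9·(2·6^r + 2·3^r) − 18·(2·6^{r−1} + 2·3^{r−1}) = 2·(9·6 − 18)6^{r−1} + 2·(9·3 − 18)3^{r−1} = 72·6^{r−1} + 18·3^{r−1} = 2·6^{r+1} + 2·3^{r+1}.
By strong induction, c_m = 2·6^m + 2·3^m for all m ≥ 0.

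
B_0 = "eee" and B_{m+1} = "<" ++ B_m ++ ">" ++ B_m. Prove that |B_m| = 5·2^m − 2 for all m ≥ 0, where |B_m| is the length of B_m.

Base case: |B_0| = 3, and 5·2^0 − 2 = 3.
Assume |B_r| = 5·2^r − 2.
Then |B_{r+1}| = 1 + |B_r| + 1 + |B_r| = 2|B_r| + 2 = 2(5·2^r − 2) + 2 = 5·2^{r+1} − 4 + 2 = 5·2^{r+1} − 2.
Hence |B_m| = 5·2^m − 2 for every m ≥ 0, by induction.

|B_m| = 5·2^m − 2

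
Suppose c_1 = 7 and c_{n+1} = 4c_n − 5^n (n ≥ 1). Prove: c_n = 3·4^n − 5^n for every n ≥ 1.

Base case: c_1 = 7, and 3·4^1 − 5^1 = 12 − 5 = 7.
Assume c_m = 3·4^m − 5^m for some m ≥ 1.
Then c_{m+1} = 4c_m − 5^m = 4·(3·4^m − 5^m) − 5^m = 3·4^{m+1} − 4·5^m − 5^m = 3·4^{m+1} − 5·5^m = 3·4^{m+1} − 5^{m+1}.
By induction, c_n = 3·4^n − 5^n for all n ≥ 1.

c_n = 3·4^n − 5^n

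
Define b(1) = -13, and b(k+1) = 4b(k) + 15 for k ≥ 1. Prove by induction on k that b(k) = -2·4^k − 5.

Base case: b(1) = -13, and -2·4^1 − 5 = -8 − 5 = -13.
Assume b(m) = -2·4^m − 5 for some m ≥ 1.
Then b(m+1) = 4b(m) + 15 = 4·(-2·4^m − 5) + 15 = -8·4^m − 20 + 15 = -2·4^{m+1} − 5.
So the formula holds for m+1, and by induction b(k) = -2·4^k − 5 for all k ≥ 1.

b(k) = -2·4^k − 5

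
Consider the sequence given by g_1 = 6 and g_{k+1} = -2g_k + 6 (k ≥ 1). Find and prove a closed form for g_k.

Claim: g_k = -2·(-2)^k + 2.

Base case: g_1 = 6, and -2·(-2)^1 + 2 = 4 + 2 = 6.
Assume g_j = -2·(-2)^j + 2 for some j ≥ 1.
Then g_{j+1} = -2g_j + 6 = -2·(-2·(-2)^j + 2) + 6 = 4·(-2)^j − 4 + 6 = -2·(-2)^{j+1} + 2.
By induction, g_k = -2·(-2)^k + 2 for all k ≥ 1.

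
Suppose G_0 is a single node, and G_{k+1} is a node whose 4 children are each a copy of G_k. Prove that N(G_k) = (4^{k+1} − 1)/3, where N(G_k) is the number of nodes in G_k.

Base case: N(G_0) = 1, and (4^{0+1} − 1)/3 = 1.
Assume N(G_j) = (4^{j+1} − 1)/3.
Then N(G_{j+1}) = 1 + 4N(G_j) = 1 + 4·(4^{j+1} − 1)/3 = 1 + (4^{j+2} − 4)/3 = (3 + 4^{j+2} − 4)/3 = (4^{j+2} − 1)/3.
This completes the inductive step, so N(G_k) = (4^{k+1} − 1)/3 for all k ≥ 0.

N(G_k) = (4^{k+1} − 1)/3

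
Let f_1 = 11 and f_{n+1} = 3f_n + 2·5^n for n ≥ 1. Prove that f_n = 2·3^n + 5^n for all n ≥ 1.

Base case: f_1 = 11, and 2·3^1 + 5^1 = 6 + 5 = 11.
Assume f_r = 2·3^r + 5^r for some r ≥ 1.
Then f_{r+1} = 3f_r + 2·5^r = 3·(2·3^r + 5^r) + 2·5^r = 2·3^{r+1} + 3·5^r + 2·5^r = 2·3^{r+1} + 5·5^r = 2·3^{r+1} + 5^{r+1}.
Hence f_n = 2·3^n + 5^n for every n ≥ 1, by induction.

f_n = 2·3^n + 5^n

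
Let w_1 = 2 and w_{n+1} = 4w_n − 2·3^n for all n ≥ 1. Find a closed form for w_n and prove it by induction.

Claim: w_n = -4^n + 2·3^n.

Base case: w_1 = 2, and -4^1 + 2·3^1 = -4 + 6 = 2.
Assume w_r = -4^r + 2·3^r for some r ≥ 1.
Then w_{r+1} = 4w_r − 2·3^r = 4·(-4^r + 2·3^r) − 2·3^r = -4^{r+1} + 8·3^r − 2·3^r = -4^{r+1} + 6·3^r = -4^{r+1} + 2·3^{r+1}.
So the formula holds for r+1, and by induction w_n = -4^n + 2·3^n for all n ≥ 1.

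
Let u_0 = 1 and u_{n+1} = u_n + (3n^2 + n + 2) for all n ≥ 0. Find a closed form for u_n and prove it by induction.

Claim: u_n = n^3 − n^2 + 2n + 1.

Base case: u_0 = 1, and 0^3 − 0^2 + 2·0 + 1 = 1.
Assume u_k = k^3 − k^2 + 2k + 1.
Then u_{k+1} = u_k + (3k^2 + k + 2) = (k^3 − k^2 + 2k + 1) + (3k^2 + k + 2) = k^3 + 2k^2 + 3k + 3,
and (k+1)^3 − (k+1)^2 + 2·(k+1) + 1 = k^3 + 2k^2 + 3k + 3.
This completes the inductive step, so u_n = n^3 − n^2 + 2n + 1 for all n ≥ 0.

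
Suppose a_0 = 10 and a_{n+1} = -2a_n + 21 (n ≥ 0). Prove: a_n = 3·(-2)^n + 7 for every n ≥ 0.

Base case: a_0 = 10, and 3·(-2)^0 + 7 = 3 + 7 = 10.
Assume a_r = 3·(-2)^r + 7 for some r ≥ 0.
Then a_{r+1} = -2a_r + 21 = -2·(3·(-2)^r + 7) + 21 = -6·(-2)^r − 14 + 21 = 3·(-2)^{r+1} + 7.
This completes the inductive step, so a_n = 3·(-2)^n + 7 for all n ≥ 0.

a_n = 3·(-2)^n + 7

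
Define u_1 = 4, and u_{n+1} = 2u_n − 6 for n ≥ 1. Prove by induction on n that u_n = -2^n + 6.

Base case: u_1 = 4, and -2^1 + 6 = -2 + 6 = 4.
Assume u_r = -2^r + 6 for some r ≥ 1.
Then u_{r+1} = 2u_r − 6 = 2·(-2^r + 6) − 6 = -2^{r+1} + 12 − 6 = -2^{r+1} + 6.
Hence u_n = -2^n + 6 for every n ≥ 1, by induction.

u_n = -2^n + 6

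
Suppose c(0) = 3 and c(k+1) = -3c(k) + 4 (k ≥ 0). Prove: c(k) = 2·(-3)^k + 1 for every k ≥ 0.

Base case: c(0) = 3, and 2·(-3)^0 + 1 = 2 + 1 = 3.
Assume c(r) = 2·(-3)^r + 1 for some r ≥ 0.
Then c(r+1) = -3c(r) + 4 = -3·(2·(-3)^r + 1) + 4 = -6·(-3)^r − 3 + 4 = 2·(-3)^{r+1} + 1.
So the formula holds for r+1, and by induction c(k) = 2·(-3)^k + 1 for all k ≥ 0.

c(k) = 2·(-3)^k + 1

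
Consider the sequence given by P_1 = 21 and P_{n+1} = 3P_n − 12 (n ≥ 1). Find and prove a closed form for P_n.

Claim: P_n = 5·3^n + 6.

Base case: P_1 = 21, and 5·3^1 + 6 = 15 + 6 = 21.
Assume P_k = 5·3^k + 6 for some k ≥ 1.
Then P_{k+1} = 3P_k − 12 = 3·(5·3^k + 6) − 12 = 15·3^k + 18 − 12 = 5·3^{k+1} + 6.
This completes the inductive step, so P_n = 5·3^n + 6 for all n ≥ 1.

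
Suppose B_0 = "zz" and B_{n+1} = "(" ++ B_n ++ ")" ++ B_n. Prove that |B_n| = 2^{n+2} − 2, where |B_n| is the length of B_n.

Base case: |B_0| = 2, and 2^{0+2} − 2 = 2.
Assume |B_k| = 2^{k+2} − 2.
Then |B_{k+1}| = 1 + |B_k| + 1 + |B_k| = 2|B_k| + 2 = 2(2^{k+2} − 2) + 2 = 2^{k+3} − 4 + 2 = 2^{k+3} − 2.
By induction, |B_n| = 2^{n+2} − 2 for all n ≥ 0.

|B_n| = 2^{n+2} − 2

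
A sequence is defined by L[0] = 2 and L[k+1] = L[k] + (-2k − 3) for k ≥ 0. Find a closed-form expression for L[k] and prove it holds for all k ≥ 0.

Claim: L[k] = -k^2 − 2k + 2.

Base case: L[0] = 2, and -0^2 − 2·0 + 2 = 2.
Assume L[j] = -j^2 − 2j + 2.
Then L[j+1] = L[j] + (-2j − 3) = (-j^2 − 2j + 2) + (-2j − 3) = -j^2 − 4j − 1,
and -(j+1)^2 − 2·(j+1) + 2 = -j^2 − 4j − 1.
By induction, L[k] = -k^2 − 2k + 2 for all k ≥ 0.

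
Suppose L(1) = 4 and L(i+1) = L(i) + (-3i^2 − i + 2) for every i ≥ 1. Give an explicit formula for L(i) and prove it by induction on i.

Claim: L(i) = -i^3 + i^2 + 2i + 2.

Base case: L(1) = 4, and -1^3 + 1^2 + 2·1 + 2 = 4.
Assume L(k) = -k^3 + k^2 + 2k + 2.
Then L(k+1) = L(k) + (-3k^2 − k + 2) = (-k^3 + k^2 + 2k + 2) + (-3k^2 − k + 2) = -k^3 − 2k^2 + k + 4,
and -(k+1)^3 + (k+1)^2 + 2·(k+1) + 2 = -k^3 − 2k^2 + k + 4.
This completes the inductive step, so L(i) = -i^3 + i^2 + 2i + 2 for all i ≥ 1.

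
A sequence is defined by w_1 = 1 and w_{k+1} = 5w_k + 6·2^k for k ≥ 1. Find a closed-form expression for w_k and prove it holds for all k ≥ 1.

Claim: w_k = 5^k − 2·2^k.

Base case: w_1 = 1, and 5^1 − 2·2^1 = 5 − 4 = 1.
Assume w_j = 5^j − 2·2^j for some j ≥ 1.
Then w_{j+1} = 5w_j + 6·2^j = 5·(5^j − 2·2^j) + 6·2^j = 5^{j+1} − 10·2^j + 6·2^j = 5^{j+1} − 4·2^j = 5^{j+1} − 2·2^{j+1}.
This completes the inductive step, so w_k = 5^k − 2·2^k for all k ≥ 1.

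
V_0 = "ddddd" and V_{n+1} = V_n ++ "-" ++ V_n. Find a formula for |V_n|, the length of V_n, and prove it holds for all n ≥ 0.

Claim: |V_n| = 6·2^n − 1.

Base case: |V_0| = 5, and 6·2^0 − 1 = 5.
Assume |V_j| = 6·2^j − 1.
Then |V_{j+1}| = |V_j| + 1 + |V_j| = 2|V_j| + 1 = 2(6·2^j − 1) + 1 = 6·2^{j+1} − 2 + 1 = 6·2^{j+1} − 1.
So the formula holds for j+1, and by induction |V_n| = 6·2^n − 1 for all n ≥ 0.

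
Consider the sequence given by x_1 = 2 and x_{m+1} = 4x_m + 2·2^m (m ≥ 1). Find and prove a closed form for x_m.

Claim: x_m = 4^m − 2^m.

Base case: x_1 = 2, and 4^1 − 2^1 = 4 − 2 = 2.
Assume x_j = 4^j − 2^j for some j ≥ 1.
Then x_{j+1} = 4x_j + 2·2^j = 4·(4^j − 2^j) + 2·2^j = 4^{j+1} − 4·2^j + 2·2^j = 4^{j+1} − 2·2^j = 4^{j+1} − 2^{j+1}.
By induction, x_m = 4^m − 2^m for all m ≥ 1.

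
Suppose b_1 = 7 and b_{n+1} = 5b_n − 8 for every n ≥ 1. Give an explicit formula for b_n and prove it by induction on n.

Claim: b_n = 5^n + 2.

Base case: b_1 = 7, and 5^1 + 2 = 5 + 2 = 7.
Assume b_k = 5^k + 2 for some k ≥ 1.
Then b_{k+1} = 5b_k − 8 = 5·(5^k + 2) − 8 = 5^{k+1} + 10 − 8 = 5^{k+1} + 2.
So the formula holds for k+1, and by induction b_n = 5^n + 2 for all n ≥ 1.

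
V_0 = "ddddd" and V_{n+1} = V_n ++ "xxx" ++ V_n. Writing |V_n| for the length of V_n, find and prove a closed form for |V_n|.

Claim: |V_n| = 2^{n+3} − 3.

Base case: |V_0| = 5, and 2^{0+3} − 3 = 5.
Assume |V_j| = 2^{j+3} − 3.
Then |V_{j+1}| = |V_j| + 3 + |V_j| = 2|V_j| + 3 = 2(2^{j+3} − 3) + 3 = 2^{j+1+3} − 6 + 3 = 2^{j+1+3} − 3.
So the formula holds for j+1, and by induction |V_n| = 2^{n+3} − 3 for all n ≥ 0.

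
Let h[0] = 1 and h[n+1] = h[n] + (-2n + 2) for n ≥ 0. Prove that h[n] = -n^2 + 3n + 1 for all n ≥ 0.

Base case: h[0] = 1, and -0^2 + 3·0 + 1 = 1.
Assume h[r] = -r^2 + 3r + 1.
Then h[r+1] = h[r] + (-2r + 2) = (-r^2 + 3r + 1) + (-2r + 2) = -r^2 + r + 3,
and -(r+1)^2 + 3·(r+1) + 1 = -r^2 + r + 3.
Hence h[n] = -n^2 + 3n + 1 for every n ≥ 0, by induction.

h[n] = -n^2 + 3n + 1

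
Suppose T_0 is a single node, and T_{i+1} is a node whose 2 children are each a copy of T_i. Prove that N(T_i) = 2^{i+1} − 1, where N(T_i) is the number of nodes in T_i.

Base case: N(T_0) = 1, and 2^{0+1} − 1 = 1.
Assume N(T_r) = 2^{r+1} − 1.
Then N(T_{r+1}) = 1 + 2N(T_r) = 1 + 2(2^{r+1} − 1) = 2^{r+2} − 2 + 1 = 2^{r+2} − 1.
Hence N(T_i) = 2^{i+1} − 1 for every i ≥ 0, by induction.

N(T_i) = 2^{i+1} − 1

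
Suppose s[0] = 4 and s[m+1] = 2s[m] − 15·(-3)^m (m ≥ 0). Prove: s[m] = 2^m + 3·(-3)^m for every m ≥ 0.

Base case: s[0] = 4, and 2^0 + 3·(-3)^0 = 1 + 3 = 4.
Assume s[j] = 2^j + 3·(-3)^j for some j ≥ 0.
Then s[j+1] = 2s[j] − 15·(-3)^j = 2·(2^j + 3·(-3)^j) − 15·(-3)^j = 2^{j+1} + 6·(-3)^j − 15·(-3)^j = 2^{j+1} − 9·(-3)^j = 2^{j+1} + 3·(-3)^{j+1}.
Hence s[m] = 2^m + 3·(-3)^m for every m ≥ 0, by induction.

s[m] = 2^m + 3·(-3)^m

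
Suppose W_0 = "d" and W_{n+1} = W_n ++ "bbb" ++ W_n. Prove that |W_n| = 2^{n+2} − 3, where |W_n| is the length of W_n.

Base case: |W_0| = 1, and 2^{0+2} − 3 = 1.
Assume |W_m| = 2^{m+2} − 3.
Then |W_{m+1}| = |W_m| + 3 + |W_m| = 2|W_m| + 3 = 2(2^{m+2} − 3) + 3 = 2^{m+3} − 6 + 3 = 2^{m+3} − 3.
Hence |W_n| = 2^{n+2} − 3 for every n ≥ 0, by induction.

|W_n| = 2^{n+2} − 3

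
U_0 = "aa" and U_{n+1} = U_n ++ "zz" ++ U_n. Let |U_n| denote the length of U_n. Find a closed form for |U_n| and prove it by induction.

Claim: |U_n| = 2^{n+2} − 2.

Base case: |U_0| = 2, and 2^{0+2} − 2 = 2.
Assume |U_j| = 2^{j+2} − 2.
Then |U_{j+1}| = |U_j| + 2 + |U_j| = 2|U_j| + 2 = 2(2^{j+2} − 2) + 2 = 2^{j+3} − 4 + 2 = 2^{j+3} − 2.
Hence |U_n| = 2^{n+2} − 2 for every n ≥ 0, by induction.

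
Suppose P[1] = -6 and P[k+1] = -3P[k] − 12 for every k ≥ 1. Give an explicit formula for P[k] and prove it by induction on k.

Claim: P[k] = (-3)^k − 3.

Base case: P[1] = -6, and (-3)^1 − 3 = -3 − 3 = -6.
Assume P[j] = (-3)^j − 3 for some j ≥ 1.
Then P[j+1] = -3P[j] − 12 = -3·((-3)^j − 3) − 12 = -3·(-3)^j + 9 − 12 = (-3)^{j+1} − 3.
This completes the inductive step, so P[k] = (-3)^k − 3 for all k ≥ 1.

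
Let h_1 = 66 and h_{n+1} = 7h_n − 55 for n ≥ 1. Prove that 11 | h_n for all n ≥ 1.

Base case: h_1 = 66 = 11·6, so 11 | h_1.
Assume 11 | h_k, so h_k = 11t for some integer t.
Then h_{k+1} = 7h_k − 55 = 7·(11t) − 55 = 11(7t − 5), so 11 | h_{k+1}.
By induction, 11 | h_n for all n ≥ 1.

11 | h_n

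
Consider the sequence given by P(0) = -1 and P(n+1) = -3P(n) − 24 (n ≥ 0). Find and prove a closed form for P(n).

Claim: P(n) = 5·(-3)^n − 6.

Base case: P(0) = -1, and 5·(-3)^0 − 6 = 5 − 6 = -1.
Assume P(k) = 5·(-3)^k − 6 for some k ≥ 0.
Then P(k+1) = -3P(k) − 24 = -3·(5·(-3)^k − 6) − 24 = -15·(-3)^k + 18 − 24 = 5·(-3)^{k+1} − 6.
Hence P(n) = 5·(-3)^n − 6 for every n ≥ 0, by induction.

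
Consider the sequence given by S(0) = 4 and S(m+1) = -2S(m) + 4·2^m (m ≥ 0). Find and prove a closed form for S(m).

Claim: S(m) = 3·(-2)^m + 2^m.

Base case: S(0) = 4, and 3·(-2)^0 + 2^0 = 3 + 1 = 4.
Assume S(j) = 3·(-2)^j + 2^j for some j ≥ 0.
Then S(j+1) = -2S(j) + 4·2^j = -2·(3·(-2)^j + 2^j) + 4·2^j = 3·(-2)^{j+1} − 2·2^j + 4·2^j = 3·(-2)^{j+1} + 2·2^j = 3·(-2)^{j+1} + 2^{j+1}.
Hence S(m) = 3·(-2)^m + 2^m for every m ≥ 0, by induction.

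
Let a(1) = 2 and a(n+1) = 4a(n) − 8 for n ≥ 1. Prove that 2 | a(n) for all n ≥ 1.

Base case: a(1) = 2 = 2·1, so 2 | a(1).
Assume 2 | a(k), so a(k) = 2t for some integer t.
Then a(k+1) = 4a(k) − 8 = 4·(2t) − 8 = 2(4t − 4), so 2 | a(k+1).
By induction, 2 | a(n) for all n ≥ 1.

2 | a(n)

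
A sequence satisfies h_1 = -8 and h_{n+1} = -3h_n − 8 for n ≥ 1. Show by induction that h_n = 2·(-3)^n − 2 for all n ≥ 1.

Base case: h_1 = -8, and 2·(-3)^1 − 2 = -6 − 2 = -8.
Assume h_k = 2·(-3)^k − 2 for some k ≥ 1.
Then h_{k+1} = -3h_k − 8 = -3·(2·(-3)^k − 2) − 8 = -6·(-3)^k + 6 − 8 = 2·(-3)^{k+1} − 2.
By induction, h_n = 2·(-3)^n − 2 for all n ≥ 1.

h_n = 2·(-3)^n − 2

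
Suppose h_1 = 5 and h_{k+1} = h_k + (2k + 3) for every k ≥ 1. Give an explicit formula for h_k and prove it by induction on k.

Claim: h_k = k^2 + 2k + 2.

Base case: h_1 = 5, and 1^2 + 2·1 + 2 = 5.
Assume h_m = m^2 + 2m + 2.
Then h_{m+1} = h_m + (2m + 3) = (m^2 + 2m + 2) + (2m + 3) = m^2 + 4m + 5,
and (m+1)^2 + 2·(m+1) + 2 = m^2 + 4m + 5.
By induction, h_k = k^2 + 2k + 2 for all k ≥ 1.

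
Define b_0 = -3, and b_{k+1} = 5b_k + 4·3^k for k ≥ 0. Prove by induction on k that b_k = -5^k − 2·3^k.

Base case: b_0 = -3, and -5^0 − 2·3^0 = -1 − 2 = -3.
Assume b_r = -5^r − 2·3^r for some r ≥ 0.
Then b_{r+1} = 5b_r + 4·3^r = 5·(-5^r − 2·3^r) + 4·3^r = -5^{r+1} − 10·3^r + 4·3^r = -5^{r+1} − 6·3^r = -5^{r+1} − 2·3^{r+1}.
So the formula holds for r+1, and by induction b_k = -5^k − 2·3^k for all k ≥ 0.

b_k = -5^k − 2·3^k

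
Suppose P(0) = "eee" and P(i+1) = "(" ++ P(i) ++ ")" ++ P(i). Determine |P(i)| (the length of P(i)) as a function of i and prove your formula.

Claim: |P(i)| = 5·2^i − 2.

Base case: |P(0)| = 3, and 5·2^0 − 2 = 3.
Assume |P(k)| = 5·2^k − 2.
Then |P(k+1)| = 1 + |P(k)| + 1 + |P(k)| = 2|P(k)| + 2 = 2(5·2^k − 2) + 2 = 5·2^{k+1} − 4 + 2 = 5·2^{k+1} − 2.
Hence |P(i)| = 5·2^i − 2 for every i ≥ 0, by induction.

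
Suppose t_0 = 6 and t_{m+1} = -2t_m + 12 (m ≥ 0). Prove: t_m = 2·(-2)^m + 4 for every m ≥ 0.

Base case: t_0 = 6, and 2·(-2)^0 + 4 = 2 + 4 = 6.
Assume t_r = 2·(-2)^r + 4 for some r ≥ 0.
Then t_{r+1} = -2t_r + 12 = -2·(2·(-2)^r + 4) + 12 = -4·(-2)^r − 8 + 12 = 2·(-2)^{r+1} + 4.
So the formula holds for r+1, and by induction t_m = 2·(-2)^m + 4 for all m ≥ 0.

t_m = 2·(-2)^m + 4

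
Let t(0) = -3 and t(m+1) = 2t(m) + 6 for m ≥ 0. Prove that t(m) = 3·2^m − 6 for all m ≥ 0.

Base case: t(0) = -3, and 3·2^0 − 6 = 3 − 6 = -3.
Assume t(r) = 3·2^r − 6 for some r ≥ 0.
Then t(r+1) = 2t(r) + 6 = 2·(3·2^r − 6) + 6 = 6·2^r − 12 + 6 = 3·2^{r+1} − 6.
By induction, t(m) = 3·2^m − 6 for all m ≥ 0.

t(m) = 3·2^m − 6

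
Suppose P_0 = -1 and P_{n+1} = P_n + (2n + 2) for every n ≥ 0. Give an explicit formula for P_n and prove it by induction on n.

Claim: P_n = n^2 + n − 1.

Base case: P_0 = -1, and 0^2 + 0 − 1 = -1.
Assume P_r = r^2 + r − 1.
Then P_{r+1} = P_r + (2r + 2) = (r^2 + r − 1) + (2r + 2) = r^2 + 3r + 1,
and (r+1)^2 + (r+1) − 1 = r^2 + 3r + 1.
This completes the inductive step, so P_n = n^2 + n − 1 for all n ≥ 0.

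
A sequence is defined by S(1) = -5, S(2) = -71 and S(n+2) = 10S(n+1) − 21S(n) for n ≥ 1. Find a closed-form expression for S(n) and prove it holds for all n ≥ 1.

Claim: S(n) = 3·3^n − 2·7^n.

Base cases: S(1) = -5 and 3·3^1 − 2·7^1 = -5; S(2) = -71 and 3·3^2 − 2·7^2 = -71.
Assume S(j) = 3·3^j − 2·7^j for all 1 ≤ j ≤ m, where m ≥ 2.
Then S(m+1) = 10S(m) − 21S(m−1) = 10·(3·3^m − 2·7^m) − 21·(3·3^{m−1} − 2·7^{m−1}) = 3·(10·3 − 21)3^{m−1} − 2·(10·7 − 21)7^{m−1} = 27·3^{m−1} − 98·7^{m−1} = 3·3^{m+1} − 2·7^{m+1}.
This completes the inductive step, so S(n) = 3·3^n − 2·7^n for all n ≥ 1.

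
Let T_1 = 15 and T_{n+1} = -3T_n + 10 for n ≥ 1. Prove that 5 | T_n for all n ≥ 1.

Base case: T_1 = 15 = 5·3, so 5 | T_1.
Assume 5 | T_r, so T_r = 5t for some integer t.
Then T_{r+1} = -3T_r + 10 = -3·(5t) + 10 = 5(-3t + 2), so 5 | T_{r+1}.
So the property holds for r+1, and by induction 5 | T_n for all n ≥ 1.

5 | T_n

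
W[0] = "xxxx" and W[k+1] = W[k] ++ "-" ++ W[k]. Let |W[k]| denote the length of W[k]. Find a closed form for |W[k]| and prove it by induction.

Claim: |W[k]| = 5·2^k − 1.

Base case: |W[0]| = 4, and 5·2^0 − 1 = 4.
Assume |W[m]| = 5·2^m − 1.
Then |W[m+1]| = |W[m]| + 1 + |W[m]| = 2|W[m]| + 1 = 2(5·2^m − 1) + 1 = 5·2^{m+1} − 2 + 1 = 5·2^{m+1} − 1.
This completes the inductive step, so |W[k]| = 5·2^k − 1 for all k ≥ 0.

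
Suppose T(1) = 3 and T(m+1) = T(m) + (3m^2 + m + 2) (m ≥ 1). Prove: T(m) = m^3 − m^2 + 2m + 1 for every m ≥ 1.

Base case: T(1) = 3, and 1^3 − 1^2 + 2·1 + 1 = 3.
Assume T(r) = r^3 − r^2 + 2r + 1.
Then T(r+1) = T(r) + (3r^2 + r + 2) = (r^3 − r^2 + 2r + 1) + (3r^2 + r + 2) = r^3 + 2r^2 + 3r + 3,
and (r+1)^3 − (r+1)^2 + 2·(r+1) + 1 = r^3 + 2r^2 + 3r + 3.
This completes the inductive step, so T(m) = m^3 − m^2 + 2m + 1 for all m ≥ 1.

T(m) = m^3 − m^2 + 2m + 1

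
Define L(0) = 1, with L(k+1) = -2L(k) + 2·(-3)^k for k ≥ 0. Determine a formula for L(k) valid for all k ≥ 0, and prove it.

Claim: L(k) = 3·(-2)^k − 2·(-3)^k.

Base case: L(0) = 1, and 3·(-2)^0 − 2·(-3)^0 = 3 − 2 = 1.
Assume L(j) = 3·(-2)^j − 2·(-3)^j for some j ≥ 0.
Then L(j+1) = -2L(j) + 2·(-3)^j = -2·(3·(-2)^j − 2·(-3)^j) + 2·(-3)^j = 3·(-2)^{j+1} + 4·(-3)^j + 2·(-3)^j = 3·(-2)^{j+1} + 6·(-3)^j = 3·(-2)^{j+1} − 2·(-3)^{j+1}.
By induction, L(k) = 3·(-2)^k − 2·(-3)^k for all k ≥ 0.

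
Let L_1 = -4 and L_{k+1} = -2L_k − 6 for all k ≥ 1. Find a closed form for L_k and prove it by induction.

Claim: L_k = (-2)^k − 2.

Base case: L_1 = -4, and (-2)^1 − 2 = -2 − 2 = -4.
Assume L_r = (-2)^r − 2 for some r ≥ 1.
Then L_{r+1} = -2L_r − 6 = -2·((-2)^r − 2) − 6 = -2·(-2)^r + 4 − 6 = (-2)^{r+1} − 2.
This completes the inductive step, so L_k = (-2)^k − 2 for all k ≥ 1.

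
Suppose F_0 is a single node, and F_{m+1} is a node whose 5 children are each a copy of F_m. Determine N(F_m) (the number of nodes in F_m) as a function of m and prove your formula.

Claim: N(F_m) = (5^{m+1} − 1)/4.

Base case: N(F_0) = 1, and (5^{0+1} − 1)/4 = 1.
Assume N(F_r) = (5^{r+1} − 1)/4.
Then N(F_{r+1}) = 1 + 5N(F_r) = 1 + 5·(5^{r+1} − 1)/4 = 1 + (5^{r+2} − 5)/4 = (4 + 5^{r+2} − 5)/4 = (5^{r+2} − 1)/4.
Hence N(F_m) = (5^{m+1} − 1)/4 for every m ≥ 0, by induction.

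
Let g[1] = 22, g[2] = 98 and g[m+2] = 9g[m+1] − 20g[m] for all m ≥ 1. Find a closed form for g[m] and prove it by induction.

Claim: g[m] = 3·4^m + 2·5^m.

Base cases: g[1] = 22 and 3·4^1 + 2·5^1 = 22; g[2] = 98 and 3·4^2 + 2·5^2 = 98.
Assume g[j] = 3·4^j + 2·5^j for all 1 ≤ j ≤ k, where k ≥ 2.
Then g[k+1] = 9g[k] − 20g[k−1] = 9·(3·4^k + 2·5^k) − 20·(3·4^{k−1} + 2·5^{k−1}) = 3·(9·4 − 20)4^{k−1} + 2·(9·5 − 20)5^{k−1} = 48·4^{k−1} + 50·5^{k−1} = 3·4^{k+1} + 2·5^{k+1}.
Hence g[m] = 3·4^m + 2·5^m for every m ≥ 1, by strong induction.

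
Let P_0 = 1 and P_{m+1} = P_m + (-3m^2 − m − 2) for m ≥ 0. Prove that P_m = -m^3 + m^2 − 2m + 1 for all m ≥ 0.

Base case: P_0 = 1, and -0^3 + 0^2 − 2·0 + 1 = 1.
Assume P_j = -j^3 + j^2 − 2j + 1.
Then P_{j+1} = P_j + (-3j^2 − j − 2) = (-j^3 + j^2 − 2j + 1) + (-3j^2 − j − 2) = -j^3 − 2j^2 − 3j − 1,
and -(j+1)^3 + (j+1)^2 − 2·(j+1) + 1 = -j^3 − 2j^2 − 3j − 1.
Hence P_m = -m^3 + m^2 − 2m + 1 for every m ≥ 0, by induction.

P_m = -m^3 + m^2 − 2m + 1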